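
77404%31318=14768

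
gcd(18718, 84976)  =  2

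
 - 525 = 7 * ( - 75)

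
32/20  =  8/5 = 1.60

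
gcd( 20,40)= 20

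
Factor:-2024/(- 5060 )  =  2/5 =2^1 * 5^( - 1)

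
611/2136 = 611/2136 = 0.29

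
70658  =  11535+59123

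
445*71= 31595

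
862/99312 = 431/49656 = 0.01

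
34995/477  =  73 + 58/159 = 73.36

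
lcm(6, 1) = 6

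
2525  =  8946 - 6421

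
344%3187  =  344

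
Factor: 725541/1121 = 3^1*19^( - 1)*59^ ( - 1)*241847^1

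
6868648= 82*83764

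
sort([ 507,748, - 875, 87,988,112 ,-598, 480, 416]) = [-875 , - 598 , 87,112,416, 480, 507, 748, 988] 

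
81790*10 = 817900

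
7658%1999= 1661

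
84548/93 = 909 + 11/93=909.12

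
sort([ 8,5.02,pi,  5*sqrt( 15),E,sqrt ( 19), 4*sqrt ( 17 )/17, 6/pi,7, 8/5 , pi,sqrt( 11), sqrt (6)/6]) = [ sqrt( 6 ) /6,  4*sqrt( 17 ) /17, 8/5,6/pi,E, pi, pi,sqrt(11), sqrt(19),  5.02,7 , 8 , 5*sqrt( 15)]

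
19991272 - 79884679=  -  59893407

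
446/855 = 446/855   =  0.52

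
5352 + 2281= 7633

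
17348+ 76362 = 93710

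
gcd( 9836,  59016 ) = 9836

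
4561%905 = 36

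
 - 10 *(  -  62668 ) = 626680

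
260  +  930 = 1190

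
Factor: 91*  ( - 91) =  - 8281=- 7^2* 13^2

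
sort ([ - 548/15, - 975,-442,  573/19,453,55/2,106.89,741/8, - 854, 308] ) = [ - 975,-854,  -  442, - 548/15, 55/2,573/19, 741/8 , 106.89,  308, 453] 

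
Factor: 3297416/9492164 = 2^1*11^( - 1)*43^ ( - 1 )*61^1*173^( - 1)*233^1 = 28426/81829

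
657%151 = 53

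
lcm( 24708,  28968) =840072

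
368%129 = 110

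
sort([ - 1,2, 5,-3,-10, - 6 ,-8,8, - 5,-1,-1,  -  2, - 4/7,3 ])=[  -  10,-8, - 6, - 5,-3,-2,-1,-1, - 1, - 4/7, 2,3, 5,8]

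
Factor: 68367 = 3^1*13^1*1753^1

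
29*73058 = 2118682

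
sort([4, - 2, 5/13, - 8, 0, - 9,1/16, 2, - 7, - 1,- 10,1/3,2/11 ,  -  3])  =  [ - 10, - 9, - 8, - 7,  -  3, - 2, - 1,0,1/16,  2/11, 1/3,5/13, 2,4]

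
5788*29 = 167852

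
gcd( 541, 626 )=1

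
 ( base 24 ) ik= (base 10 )452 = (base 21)10B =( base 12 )318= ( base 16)1C4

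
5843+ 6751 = 12594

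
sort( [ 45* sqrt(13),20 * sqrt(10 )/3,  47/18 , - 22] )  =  [ - 22,47/18,20* sqrt(10 )/3,45*sqrt(  13) ] 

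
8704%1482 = 1294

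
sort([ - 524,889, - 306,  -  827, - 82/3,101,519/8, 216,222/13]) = [ - 827, - 524,  -  306, - 82/3,222/13,519/8,101 , 216,889]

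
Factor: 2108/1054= 2^1 = 2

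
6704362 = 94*71323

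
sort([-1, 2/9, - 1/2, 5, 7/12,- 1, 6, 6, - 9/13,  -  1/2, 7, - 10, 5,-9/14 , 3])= [  -  10, - 1, - 1, - 9/13, - 9/14,-1/2 , - 1/2,2/9, 7/12, 3, 5,5, 6,  6 , 7]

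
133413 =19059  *7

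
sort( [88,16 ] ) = [16, 88 ]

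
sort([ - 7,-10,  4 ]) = [-10 , - 7 , 4] 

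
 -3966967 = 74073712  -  78040679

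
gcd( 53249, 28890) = 1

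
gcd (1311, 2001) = 69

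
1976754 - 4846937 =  - 2870183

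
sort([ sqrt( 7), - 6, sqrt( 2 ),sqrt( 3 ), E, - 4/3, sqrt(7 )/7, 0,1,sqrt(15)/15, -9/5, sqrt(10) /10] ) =[ - 6,-9/5, - 4/3,0, sqrt( 15)/15, sqrt(10)/10, sqrt( 7)/7, 1, sqrt(2),  sqrt (3), sqrt( 7), E]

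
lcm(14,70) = 70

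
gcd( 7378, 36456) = 434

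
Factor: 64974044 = 2^2*1889^1 * 8599^1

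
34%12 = 10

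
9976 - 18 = 9958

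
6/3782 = 3/1891 = 0.00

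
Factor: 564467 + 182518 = 746985 = 3^1*5^1  *  19^1*2621^1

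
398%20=18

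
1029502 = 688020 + 341482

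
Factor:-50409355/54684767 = -5^1*17^( - 1)*37^1*521^1*523^1 *3216751^( - 1)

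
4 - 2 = 2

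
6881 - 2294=4587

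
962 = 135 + 827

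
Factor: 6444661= 563^1*11447^1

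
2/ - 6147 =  - 2/6147= - 0.00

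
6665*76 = 506540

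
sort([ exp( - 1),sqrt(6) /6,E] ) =[exp( - 1 ),sqrt( 6 ) /6,E]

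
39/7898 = 39/7898 = 0.00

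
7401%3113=1175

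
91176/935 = 97 + 481/935 =97.51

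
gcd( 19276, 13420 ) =244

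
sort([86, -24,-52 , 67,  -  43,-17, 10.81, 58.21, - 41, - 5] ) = [ - 52, - 43,- 41,-24, - 17,-5,10.81, 58.21, 67,86 ] 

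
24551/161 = 152 + 79/161 =152.49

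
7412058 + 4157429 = 11569487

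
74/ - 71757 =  -1 + 71683/71757 = - 0.00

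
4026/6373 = 4026/6373 = 0.63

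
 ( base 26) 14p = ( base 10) 805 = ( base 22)1ED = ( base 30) qp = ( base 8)1445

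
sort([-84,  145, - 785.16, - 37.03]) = [-785.16,  -  84, - 37.03,145]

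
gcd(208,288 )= 16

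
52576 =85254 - 32678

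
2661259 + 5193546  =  7854805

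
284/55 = 284/55= 5.16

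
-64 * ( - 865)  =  55360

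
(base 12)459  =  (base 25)10K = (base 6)2553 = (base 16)285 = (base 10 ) 645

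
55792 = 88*634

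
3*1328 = 3984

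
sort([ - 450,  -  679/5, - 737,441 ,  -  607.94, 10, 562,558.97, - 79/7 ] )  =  [-737, - 607.94, - 450,-679/5,  -  79/7 , 10, 441,558.97,562]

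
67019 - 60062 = 6957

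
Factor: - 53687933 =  - 13^1*4129841^1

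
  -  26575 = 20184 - 46759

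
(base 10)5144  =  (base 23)9GF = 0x1418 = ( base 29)63b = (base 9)7045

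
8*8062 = 64496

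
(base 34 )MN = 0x303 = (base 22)1D1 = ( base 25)15L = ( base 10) 771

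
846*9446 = 7991316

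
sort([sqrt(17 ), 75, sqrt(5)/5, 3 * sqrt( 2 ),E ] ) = [ sqrt(5) /5, E,sqrt ( 17),3*sqrt( 2), 75] 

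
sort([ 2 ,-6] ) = [ - 6,2 ]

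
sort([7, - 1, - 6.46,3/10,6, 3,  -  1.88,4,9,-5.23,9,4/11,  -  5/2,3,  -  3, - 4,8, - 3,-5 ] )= [- 6.46,-5.23,-5,-4, - 3,-3, - 5/2, - 1.88, - 1,3/10,4/11,3,3,4,6,7, 8,9,9]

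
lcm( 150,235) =7050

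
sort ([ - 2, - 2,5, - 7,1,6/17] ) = [ - 7, - 2, - 2,6/17, 1 , 5]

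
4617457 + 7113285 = 11730742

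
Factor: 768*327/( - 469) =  - 251136/469 = - 2^8* 3^2*7^( - 1)*  67^( - 1 )*109^1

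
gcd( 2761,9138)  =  1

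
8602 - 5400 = 3202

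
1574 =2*787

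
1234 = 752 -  - 482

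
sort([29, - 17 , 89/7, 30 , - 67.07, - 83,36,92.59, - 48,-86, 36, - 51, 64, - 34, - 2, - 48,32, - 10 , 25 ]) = [ - 86, - 83, - 67.07, - 51, - 48, - 48, - 34 , - 17 , - 10 , - 2,  89/7 , 25,29,30 , 32 , 36,36,64, 92.59 ]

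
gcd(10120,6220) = 20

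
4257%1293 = 378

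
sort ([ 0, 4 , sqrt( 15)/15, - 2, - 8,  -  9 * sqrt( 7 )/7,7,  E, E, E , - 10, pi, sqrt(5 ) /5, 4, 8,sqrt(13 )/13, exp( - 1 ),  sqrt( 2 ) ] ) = [ - 10, - 8, - 9 * sqrt (7)/7, - 2, 0,sqrt(15)/15,sqrt(13 ) /13, exp( - 1), sqrt( 5 )/5, sqrt( 2),E,E, E,pi, 4, 4,7, 8]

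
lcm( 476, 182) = 6188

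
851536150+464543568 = 1316079718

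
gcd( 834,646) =2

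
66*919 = 60654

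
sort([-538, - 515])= [ - 538, - 515]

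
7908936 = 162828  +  7746108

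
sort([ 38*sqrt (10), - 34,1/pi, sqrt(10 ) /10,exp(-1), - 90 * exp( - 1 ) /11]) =[ -34, -90*exp(-1 )/11,sqrt( 10)/10 , 1/pi,exp( - 1) , 38*sqrt(10)]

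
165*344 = 56760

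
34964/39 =896+ 20/39 =896.51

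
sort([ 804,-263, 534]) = [ -263,534,804 ] 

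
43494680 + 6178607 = 49673287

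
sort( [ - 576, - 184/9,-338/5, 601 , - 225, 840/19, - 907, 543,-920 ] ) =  [  -  920, - 907, - 576, - 225,-338/5, - 184/9 , 840/19, 543, 601 ] 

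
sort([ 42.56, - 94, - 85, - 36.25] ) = [ -94, - 85, - 36.25 , 42.56]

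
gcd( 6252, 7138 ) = 2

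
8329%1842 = 961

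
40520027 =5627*7201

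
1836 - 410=1426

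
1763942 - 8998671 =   -  7234729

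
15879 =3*5293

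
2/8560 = 1/4280 = 0.00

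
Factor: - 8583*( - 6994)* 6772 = 406519787544 = 2^3*3^1*13^1*269^1 * 1693^1*2861^1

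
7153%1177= 91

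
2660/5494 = 1330/2747=0.48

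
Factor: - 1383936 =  - 2^9*3^1*17^1*53^1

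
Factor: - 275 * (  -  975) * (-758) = - 2^1*3^1*5^4*11^1*13^1 * 379^1 =-203238750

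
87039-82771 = 4268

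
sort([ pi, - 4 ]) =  [ - 4,pi]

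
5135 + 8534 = 13669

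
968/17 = 56 + 16/17 = 56.94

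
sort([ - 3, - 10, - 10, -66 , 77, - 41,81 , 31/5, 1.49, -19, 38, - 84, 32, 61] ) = [ - 84, - 66, - 41, - 19,-10, - 10, - 3,1.49 , 31/5,  32, 38 , 61,77, 81] 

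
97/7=97/7 = 13.86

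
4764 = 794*6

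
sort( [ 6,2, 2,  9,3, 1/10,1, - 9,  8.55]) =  [- 9,1/10,1,2,2,3, 6,8.55,9 ]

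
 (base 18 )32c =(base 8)1774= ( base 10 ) 1020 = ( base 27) 1AL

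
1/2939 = 1/2939  =  0.00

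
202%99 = 4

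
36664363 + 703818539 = 740482902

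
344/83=4 + 12/83 =4.14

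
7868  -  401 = 7467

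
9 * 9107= 81963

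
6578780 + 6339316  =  12918096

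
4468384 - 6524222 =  - 2055838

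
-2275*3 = - 6825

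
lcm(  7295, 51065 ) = 51065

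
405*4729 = 1915245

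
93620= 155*604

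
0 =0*981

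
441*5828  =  2570148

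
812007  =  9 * 90223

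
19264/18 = 9632/9 = 1070.22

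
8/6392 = 1/799 = 0.00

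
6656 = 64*104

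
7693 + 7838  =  15531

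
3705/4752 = 1235/1584 = 0.78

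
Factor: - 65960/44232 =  - 3^( - 1 )*5^1*17^1*19^( - 1 ) = -85/57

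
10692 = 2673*4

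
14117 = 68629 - 54512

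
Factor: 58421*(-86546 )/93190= - 2528051933/46595 = - 5^( -1)*11^1 * 47^1 * 109^1*113^1 *397^1*9319^( - 1)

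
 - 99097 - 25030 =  - 124127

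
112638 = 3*37546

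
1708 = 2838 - 1130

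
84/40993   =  84/40993 = 0.00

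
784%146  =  54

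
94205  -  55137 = 39068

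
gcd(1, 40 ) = 1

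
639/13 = 639/13= 49.15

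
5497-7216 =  - 1719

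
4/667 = 4/667  =  0.01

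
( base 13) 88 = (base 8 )160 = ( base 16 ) 70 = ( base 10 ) 112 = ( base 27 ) 44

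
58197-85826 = -27629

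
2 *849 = 1698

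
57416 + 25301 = 82717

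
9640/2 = 4820 = 4820.00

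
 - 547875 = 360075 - 907950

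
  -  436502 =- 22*19841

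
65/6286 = 65/6286 = 0.01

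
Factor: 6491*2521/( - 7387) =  - 83^(-1) * 89^( - 1 ) * 2521^1*6491^1 = - 16363811/7387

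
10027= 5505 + 4522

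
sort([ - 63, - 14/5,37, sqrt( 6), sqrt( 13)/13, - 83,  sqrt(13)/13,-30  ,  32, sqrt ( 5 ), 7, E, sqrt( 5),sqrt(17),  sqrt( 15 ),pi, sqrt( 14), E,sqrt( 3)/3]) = [-83, - 63,-30, - 14/5, sqrt( 13)/13, sqrt(13 )/13,sqrt(3)/3, sqrt( 5), sqrt( 5 ), sqrt( 6),E, E, pi, sqrt(14), sqrt(15 ),sqrt( 17 ),7, 32,37]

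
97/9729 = 97/9729=0.01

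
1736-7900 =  - 6164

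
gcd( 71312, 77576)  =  8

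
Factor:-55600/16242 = - 2^3*3^(-1 )*5^2*139^1* 2707^(  -  1 ) = - 27800/8121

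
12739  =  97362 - 84623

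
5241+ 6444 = 11685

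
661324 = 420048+241276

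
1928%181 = 118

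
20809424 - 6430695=14378729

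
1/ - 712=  - 1+711/712  =  - 0.00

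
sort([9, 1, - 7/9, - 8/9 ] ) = [ - 8/9,-7/9, 1,9]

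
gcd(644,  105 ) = 7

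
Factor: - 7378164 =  - 2^2 * 3^2*311^1 * 659^1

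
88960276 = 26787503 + 62172773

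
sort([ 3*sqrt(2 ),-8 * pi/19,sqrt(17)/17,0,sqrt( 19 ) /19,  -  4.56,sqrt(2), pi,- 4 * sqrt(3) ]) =[ - 4 * sqrt(3 ),-4.56,-8 * pi/19, 0,sqrt(19 ) /19,sqrt ( 17 ) /17,sqrt(2), pi,  3  *  sqrt(2 ) ]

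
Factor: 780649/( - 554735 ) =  - 5^(-1 ) * 110947^( -1)*780649^1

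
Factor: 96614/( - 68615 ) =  - 2^1*5^( - 1)*7^1*67^1*103^1*13723^( - 1)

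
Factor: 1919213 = 383^1*5011^1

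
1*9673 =9673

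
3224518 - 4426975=  -  1202457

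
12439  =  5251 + 7188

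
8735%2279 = 1898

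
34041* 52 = 1770132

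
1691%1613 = 78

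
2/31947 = 2/31947 = 0.00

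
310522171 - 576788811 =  -266266640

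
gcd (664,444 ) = 4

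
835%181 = 111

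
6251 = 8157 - 1906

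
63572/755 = 63572/755 = 84.20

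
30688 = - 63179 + 93867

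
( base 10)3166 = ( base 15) E11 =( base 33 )2tv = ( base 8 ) 6136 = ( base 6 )22354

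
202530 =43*4710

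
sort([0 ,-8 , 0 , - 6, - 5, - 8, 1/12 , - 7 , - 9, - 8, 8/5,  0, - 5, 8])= [ - 9, - 8 , - 8, - 8, - 7,- 6, - 5  , - 5,0,  0, 0,  1/12,8/5 , 8 ] 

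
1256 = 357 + 899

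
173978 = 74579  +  99399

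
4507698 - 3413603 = 1094095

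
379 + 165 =544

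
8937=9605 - 668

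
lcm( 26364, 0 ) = 0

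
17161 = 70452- 53291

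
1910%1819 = 91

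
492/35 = 14 + 2/35 = 14.06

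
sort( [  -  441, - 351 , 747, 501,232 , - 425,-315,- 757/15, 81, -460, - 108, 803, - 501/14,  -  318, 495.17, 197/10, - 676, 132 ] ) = [ - 676, - 460, - 441, - 425, -351, - 318, - 315, - 108,  -  757/15, - 501/14,  197/10,81,132,232 , 495.17,501,747,  803] 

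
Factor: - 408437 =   -  408437^1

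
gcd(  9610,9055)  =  5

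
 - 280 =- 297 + 17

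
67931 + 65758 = 133689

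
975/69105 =65/4607 = 0.01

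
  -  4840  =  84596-89436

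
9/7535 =9/7535 =0.00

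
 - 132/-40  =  33/10= 3.30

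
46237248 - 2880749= 43356499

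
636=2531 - 1895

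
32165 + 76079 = 108244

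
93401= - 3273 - -96674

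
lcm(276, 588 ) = 13524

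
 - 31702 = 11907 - 43609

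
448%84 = 28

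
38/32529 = 38/32529 = 0.00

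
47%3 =2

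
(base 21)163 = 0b1000111010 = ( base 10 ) 570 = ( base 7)1443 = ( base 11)479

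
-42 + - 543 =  - 585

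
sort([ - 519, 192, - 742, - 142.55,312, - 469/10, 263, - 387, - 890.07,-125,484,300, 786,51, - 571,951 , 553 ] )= [-890.07, - 742, -571, - 519,  -  387, - 142.55, - 125, - 469/10, 51,  192,263,  300, 312, 484, 553, 786, 951] 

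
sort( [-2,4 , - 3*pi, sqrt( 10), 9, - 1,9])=[-3*pi, - 2,-1,sqrt ( 10), 4,9,9]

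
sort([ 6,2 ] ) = [2,6] 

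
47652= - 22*(  -  2166)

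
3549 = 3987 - 438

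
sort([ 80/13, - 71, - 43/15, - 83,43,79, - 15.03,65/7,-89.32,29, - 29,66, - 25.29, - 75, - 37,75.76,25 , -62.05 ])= [-89.32,-83, - 75 , - 71,  -  62.05, - 37, - 29, - 25.29, - 15.03, - 43/15,80/13,65/7, 25,29, 43,66,75.76, 79 ]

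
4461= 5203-742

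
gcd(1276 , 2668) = 116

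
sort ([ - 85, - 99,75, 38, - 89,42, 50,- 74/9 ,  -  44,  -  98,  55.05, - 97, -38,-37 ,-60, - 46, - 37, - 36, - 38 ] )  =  [ -99,-98, - 97, - 89,- 85, - 60 , - 46, - 44,-38, - 38 , - 37, - 37, - 36 , - 74/9 , 38, 42, 50,  55.05,75 ]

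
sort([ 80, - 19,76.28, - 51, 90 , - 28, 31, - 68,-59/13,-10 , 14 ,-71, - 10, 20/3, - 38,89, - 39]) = [ - 71,-68,  -  51,- 39, - 38,-28,-19, - 10,-10, - 59/13, 20/3, 14, 31, 76.28,  80, 89, 90]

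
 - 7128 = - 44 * 162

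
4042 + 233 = 4275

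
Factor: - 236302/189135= -2^1*3^ ( - 4 )*5^(-1 )*11^1*23^1  =  - 506/405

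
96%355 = 96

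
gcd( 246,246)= 246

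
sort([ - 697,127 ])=[ - 697,127]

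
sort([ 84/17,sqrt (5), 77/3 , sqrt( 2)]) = [ sqrt( 2 ), sqrt( 5),84/17,77/3 ] 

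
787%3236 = 787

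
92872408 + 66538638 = 159411046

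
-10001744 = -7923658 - 2078086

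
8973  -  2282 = 6691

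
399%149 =101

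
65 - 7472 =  - 7407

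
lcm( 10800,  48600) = 97200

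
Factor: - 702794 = - 2^1*351397^1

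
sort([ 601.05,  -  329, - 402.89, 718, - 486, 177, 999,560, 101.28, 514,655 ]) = [ - 486, - 402.89, - 329,101.28,177, 514,560, 601.05,655,  718, 999]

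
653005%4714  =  2473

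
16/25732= 4/6433 = 0.00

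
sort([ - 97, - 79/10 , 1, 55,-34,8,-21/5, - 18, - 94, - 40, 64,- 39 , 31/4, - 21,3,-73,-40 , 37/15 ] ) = [ - 97,-94, - 73, - 40, - 40,  -  39, - 34, - 21, - 18, - 79/10  , - 21/5, 1, 37/15 , 3, 31/4, 8, 55, 64]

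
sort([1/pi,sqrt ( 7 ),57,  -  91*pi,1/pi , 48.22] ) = [ -91 * pi,1/pi, 1/pi,sqrt(7 ),48.22, 57 ] 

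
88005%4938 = 4059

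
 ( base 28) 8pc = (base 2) 1101101001000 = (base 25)b49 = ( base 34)61e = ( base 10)6984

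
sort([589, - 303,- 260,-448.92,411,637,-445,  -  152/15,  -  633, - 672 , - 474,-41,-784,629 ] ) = [ - 784 , - 672, - 633,- 474, - 448.92, - 445,- 303 ,-260, - 41,-152/15, 411, 589, 629,637]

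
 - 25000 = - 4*6250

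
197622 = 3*65874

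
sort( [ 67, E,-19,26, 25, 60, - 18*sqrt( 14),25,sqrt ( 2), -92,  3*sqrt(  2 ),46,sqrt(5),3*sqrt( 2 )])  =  [-92, - 18*sqrt( 14),-19,sqrt(2),sqrt(5 ),  E,3 *sqrt( 2 ),3*sqrt( 2 ),25, 25,26,  46,60 , 67]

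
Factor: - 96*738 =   -  70848 =- 2^6*3^3*41^1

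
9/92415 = 3/30805 = 0.00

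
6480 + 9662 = 16142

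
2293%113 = 33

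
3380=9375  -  5995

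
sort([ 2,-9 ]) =[ - 9, 2]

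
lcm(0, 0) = 0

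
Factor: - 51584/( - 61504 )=26/31 = 2^1 * 13^1*31^(-1 ) 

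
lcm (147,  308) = 6468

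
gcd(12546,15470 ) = 34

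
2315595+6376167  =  8691762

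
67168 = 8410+58758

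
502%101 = 98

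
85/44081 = 5/2593 = 0.00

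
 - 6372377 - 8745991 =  - 15118368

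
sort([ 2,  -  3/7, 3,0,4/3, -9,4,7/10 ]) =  [ - 9, - 3/7,0,7/10,4/3,  2, 3,4] 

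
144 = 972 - 828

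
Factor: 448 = 2^6*7^1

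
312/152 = 39/19=2.05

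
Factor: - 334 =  - 2^1*167^1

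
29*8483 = 246007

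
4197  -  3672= 525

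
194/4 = 48  +  1/2=48.50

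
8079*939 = 7586181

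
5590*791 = 4421690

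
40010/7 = 5715 + 5/7 = 5715.71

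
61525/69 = 891 + 2/3 = 891.67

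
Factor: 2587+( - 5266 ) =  - 2679 = -3^1*19^1*47^1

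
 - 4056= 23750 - 27806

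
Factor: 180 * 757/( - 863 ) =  - 136260/863 = -2^2 * 3^2*5^1*757^1*863^( - 1)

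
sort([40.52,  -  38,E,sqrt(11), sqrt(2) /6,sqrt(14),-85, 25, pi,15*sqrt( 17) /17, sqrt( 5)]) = [ - 85, - 38,  sqrt(2 ) /6, sqrt(5), E , pi,sqrt( 11 ),  15 * sqrt( 17 ) /17,sqrt(14 ), 25, 40.52]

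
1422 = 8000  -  6578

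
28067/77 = 364 + 39/77 = 364.51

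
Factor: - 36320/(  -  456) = 2^2 * 3^ ( - 1)*5^1*19^( - 1 ) * 227^1 = 4540/57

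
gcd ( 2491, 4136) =47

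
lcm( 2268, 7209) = 201852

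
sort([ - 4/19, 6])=[ - 4/19,6 ] 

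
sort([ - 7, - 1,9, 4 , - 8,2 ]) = [ - 8,-7, - 1, 2, 4, 9] 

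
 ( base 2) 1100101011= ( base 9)1101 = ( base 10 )811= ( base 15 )391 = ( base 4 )30223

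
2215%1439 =776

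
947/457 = 2 + 33/457 = 2.07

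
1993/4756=1993/4756= 0.42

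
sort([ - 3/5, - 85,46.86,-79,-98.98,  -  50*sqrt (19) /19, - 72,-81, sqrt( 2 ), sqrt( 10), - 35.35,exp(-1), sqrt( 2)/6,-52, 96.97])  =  [ - 98.98, - 85,-81, - 79,  -  72, - 52, - 35.35, - 50*sqrt(19 )/19, - 3/5,sqrt ( 2)/6, exp(-1),  sqrt(2 ),sqrt( 10 ),46.86,96.97 ] 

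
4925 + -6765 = -1840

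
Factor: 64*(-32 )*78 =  - 2^12*3^1*13^1  =  - 159744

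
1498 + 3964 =5462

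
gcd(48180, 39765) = 165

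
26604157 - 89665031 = -63060874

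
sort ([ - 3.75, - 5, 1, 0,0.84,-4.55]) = [ - 5,  -  4.55, - 3.75, 0, 0.84, 1]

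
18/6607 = 18/6607 = 0.00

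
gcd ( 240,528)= 48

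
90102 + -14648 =75454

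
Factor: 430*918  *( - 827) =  - 2^2*3^3*5^1*17^1*43^1*827^1= -  326449980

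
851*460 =391460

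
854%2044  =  854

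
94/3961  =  94/3961 = 0.02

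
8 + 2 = 10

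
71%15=11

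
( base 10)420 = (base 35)C0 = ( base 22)j2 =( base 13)264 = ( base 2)110100100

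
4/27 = 4/27  =  0.15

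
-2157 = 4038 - 6195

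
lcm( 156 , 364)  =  1092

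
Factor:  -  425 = -5^2 * 17^1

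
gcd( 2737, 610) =1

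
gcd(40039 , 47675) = 1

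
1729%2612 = 1729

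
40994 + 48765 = 89759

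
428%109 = 101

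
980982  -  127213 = 853769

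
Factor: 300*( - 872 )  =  -261600  =  - 2^5*3^1*5^2  *  109^1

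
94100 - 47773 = 46327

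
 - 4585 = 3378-7963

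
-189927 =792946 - 982873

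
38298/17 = 2252 + 14/17 = 2252.82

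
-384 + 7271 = 6887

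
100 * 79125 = 7912500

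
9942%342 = 24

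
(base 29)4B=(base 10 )127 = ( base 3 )11201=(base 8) 177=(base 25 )52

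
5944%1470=64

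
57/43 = 1+14/43 = 1.33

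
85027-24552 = 60475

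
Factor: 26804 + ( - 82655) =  - 55851 = - 3^1*18617^1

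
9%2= 1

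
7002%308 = 226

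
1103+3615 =4718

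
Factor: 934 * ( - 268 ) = -250312 = -2^3*67^1*467^1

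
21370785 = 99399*215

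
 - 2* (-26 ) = 52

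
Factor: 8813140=2^2*5^1*7^2*17^1*23^2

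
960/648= 1 + 13/27=1.48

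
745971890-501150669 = 244821221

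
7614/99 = 76+10/11 = 76.91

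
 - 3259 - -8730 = 5471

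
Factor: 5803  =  7^1 * 829^1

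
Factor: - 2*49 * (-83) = 8134 = 2^1*7^2*83^1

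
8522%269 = 183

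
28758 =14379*2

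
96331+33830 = 130161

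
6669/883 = 7 + 488/883 = 7.55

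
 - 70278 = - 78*901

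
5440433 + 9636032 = 15076465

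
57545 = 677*85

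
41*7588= 311108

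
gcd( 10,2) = 2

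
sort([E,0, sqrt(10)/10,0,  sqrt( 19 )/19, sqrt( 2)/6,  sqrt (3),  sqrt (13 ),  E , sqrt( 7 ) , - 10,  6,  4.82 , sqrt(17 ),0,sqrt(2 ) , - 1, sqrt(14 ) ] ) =[- 10, - 1,0,0,  0,sqrt( 19)/19, sqrt( 2)/6,sqrt( 10) /10, sqrt(2), sqrt(  3 ),  sqrt(7 ), E, E,  sqrt ( 13), sqrt( 14),sqrt(17 ),  4.82 , 6 ]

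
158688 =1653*96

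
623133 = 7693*81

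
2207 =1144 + 1063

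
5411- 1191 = 4220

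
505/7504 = 505/7504= 0.07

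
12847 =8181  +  4666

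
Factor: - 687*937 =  - 643719 = - 3^1*229^1*937^1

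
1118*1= 1118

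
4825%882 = 415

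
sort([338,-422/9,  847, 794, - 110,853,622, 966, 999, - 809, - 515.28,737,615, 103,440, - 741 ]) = [ - 809, - 741,- 515.28,-110, - 422/9, 103,338, 440,615, 622, 737, 794,  847, 853, 966, 999] 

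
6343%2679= 985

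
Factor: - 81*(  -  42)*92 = 312984 = 2^3*3^5*7^1* 23^1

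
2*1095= 2190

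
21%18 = 3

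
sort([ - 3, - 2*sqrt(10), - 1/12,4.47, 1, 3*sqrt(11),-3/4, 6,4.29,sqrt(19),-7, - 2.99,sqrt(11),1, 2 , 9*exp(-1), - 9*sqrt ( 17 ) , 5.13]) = [-9*sqrt ( 17), - 7, - 2*sqrt(10 ),  -  3, - 2.99 , - 3/4,  -  1/12,1, 1,2, 9*exp(-1 ),sqrt(11), 4.29 , sqrt ( 19 ),4.47,5.13,6,3*sqrt(11 )]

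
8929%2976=1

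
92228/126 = 731 + 61/63  =  731.97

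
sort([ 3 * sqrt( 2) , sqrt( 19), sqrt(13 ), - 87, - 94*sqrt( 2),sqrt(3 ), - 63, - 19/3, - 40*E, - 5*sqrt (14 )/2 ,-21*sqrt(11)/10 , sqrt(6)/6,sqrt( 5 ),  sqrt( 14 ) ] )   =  [ - 94*sqrt( 2), - 40*E, - 87,  -  63 , - 5*sqrt(14 )/2,- 21*sqrt ( 11)/10,- 19/3,  sqrt(6)/6, sqrt( 3), sqrt(5 ), sqrt ( 13 ) , sqrt( 14), 3*sqrt( 2 ), sqrt ( 19 ) ]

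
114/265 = 114/265 = 0.43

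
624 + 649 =1273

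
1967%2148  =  1967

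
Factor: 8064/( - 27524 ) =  - 2^5*3^2*983^( - 1) = - 288/983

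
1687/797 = 1687/797 = 2.12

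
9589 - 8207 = 1382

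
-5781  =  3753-9534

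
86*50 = 4300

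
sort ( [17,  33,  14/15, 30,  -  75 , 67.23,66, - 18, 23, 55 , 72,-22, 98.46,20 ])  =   [ -75, - 22,-18,  14/15,17, 20,23,30,33,  55, 66, 67.23, 72, 98.46 ]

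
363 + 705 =1068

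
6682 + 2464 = 9146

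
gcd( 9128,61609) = 1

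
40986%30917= 10069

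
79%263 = 79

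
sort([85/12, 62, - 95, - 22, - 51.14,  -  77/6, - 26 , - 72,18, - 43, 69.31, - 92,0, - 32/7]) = [ - 95,  -  92,  -  72, - 51.14, - 43, -26,-22, - 77/6, - 32/7  ,  0,  85/12,  18,62,69.31] 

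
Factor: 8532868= 2^2 * 2133217^1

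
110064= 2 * 55032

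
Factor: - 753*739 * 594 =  - 2^1*3^4*11^1* 251^1*739^1 = - 330541398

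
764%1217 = 764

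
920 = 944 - 24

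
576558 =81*7118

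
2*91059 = 182118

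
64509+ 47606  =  112115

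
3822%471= 54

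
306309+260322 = 566631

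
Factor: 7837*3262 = 2^1*7^1 * 17^1*233^1 * 461^1= 25564294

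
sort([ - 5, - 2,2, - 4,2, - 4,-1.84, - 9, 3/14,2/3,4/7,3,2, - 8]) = [ - 9,- 8 ,-5, - 4, - 4, - 2, - 1.84, 3/14 , 4/7, 2/3,2,2, 2,3]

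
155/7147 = 155/7147=0.02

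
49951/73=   684+19/73 = 684.26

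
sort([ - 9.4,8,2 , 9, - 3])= [ - 9.4, - 3, 2,  8,9]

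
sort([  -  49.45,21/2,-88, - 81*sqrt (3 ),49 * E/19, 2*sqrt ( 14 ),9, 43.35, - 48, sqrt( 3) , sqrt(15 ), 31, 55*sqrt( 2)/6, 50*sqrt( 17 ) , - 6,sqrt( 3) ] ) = [ - 81 * sqrt( 3 ), - 88,-49.45, - 48, - 6, sqrt( 3 ),sqrt( 3 ),sqrt (15), 49 * E/19, 2*sqrt ( 14 ) , 9,21/2,55*sqrt( 2 ) /6, 31 , 43.35, 50*sqrt( 17)] 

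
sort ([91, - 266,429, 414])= [ - 266, 91,414,429] 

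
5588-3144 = 2444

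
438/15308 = 219/7654 = 0.03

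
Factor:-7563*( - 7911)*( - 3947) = -236152534671 = -3^4*293^1 * 2521^1*3947^1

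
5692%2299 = 1094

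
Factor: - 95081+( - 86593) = - 181674 =- 2^1*3^2*10093^1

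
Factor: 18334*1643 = 30122762 = 2^1*31^1* 53^1*89^1 *103^1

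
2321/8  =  290 + 1/8 = 290.12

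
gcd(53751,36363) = 69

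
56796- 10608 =46188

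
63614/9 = 63614/9 = 7068.22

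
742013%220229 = 81326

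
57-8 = 49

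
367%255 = 112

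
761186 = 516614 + 244572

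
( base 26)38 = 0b1010110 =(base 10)86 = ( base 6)222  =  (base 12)72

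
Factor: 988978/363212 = 2^( - 1 ) * 577^1*857^1*90803^( - 1) = 494489/181606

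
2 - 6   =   - 4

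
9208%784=584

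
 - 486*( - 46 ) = 22356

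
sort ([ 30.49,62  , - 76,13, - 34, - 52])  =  [ - 76, - 52, - 34,13,  30.49,62] 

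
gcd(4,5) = 1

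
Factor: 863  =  863^1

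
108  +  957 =1065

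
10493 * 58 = 608594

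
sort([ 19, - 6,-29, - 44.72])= [ - 44.72, - 29, - 6,19]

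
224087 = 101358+122729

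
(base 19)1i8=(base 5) 10321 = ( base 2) 1011000111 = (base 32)m7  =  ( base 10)711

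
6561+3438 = 9999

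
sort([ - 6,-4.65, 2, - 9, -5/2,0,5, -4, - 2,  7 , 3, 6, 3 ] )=[ - 9, - 6,-4.65, - 4,-5/2,-2, 0,2,3,3, 5,6, 7] 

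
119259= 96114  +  23145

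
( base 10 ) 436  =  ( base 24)I4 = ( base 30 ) eg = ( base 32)dk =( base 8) 664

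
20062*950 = 19058900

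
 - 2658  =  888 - 3546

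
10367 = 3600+6767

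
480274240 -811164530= - 330890290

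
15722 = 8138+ 7584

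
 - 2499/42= - 119/2 = - 59.50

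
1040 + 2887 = 3927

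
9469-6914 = 2555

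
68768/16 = 4298 = 4298.00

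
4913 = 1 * 4913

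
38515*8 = 308120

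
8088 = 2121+5967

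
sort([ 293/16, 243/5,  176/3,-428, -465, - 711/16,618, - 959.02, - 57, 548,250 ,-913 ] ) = [ - 959.02, - 913, - 465, - 428, - 57, - 711/16,  293/16, 243/5,176/3,250,548, 618 ] 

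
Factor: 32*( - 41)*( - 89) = 116768 = 2^5*41^1*89^1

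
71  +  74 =145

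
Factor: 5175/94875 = 3/55 = 3^1*5^( - 1 )*11^ ( - 1 )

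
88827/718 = 123  +  513/718 = 123.71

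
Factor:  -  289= - 17^2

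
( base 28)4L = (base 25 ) 58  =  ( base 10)133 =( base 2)10000101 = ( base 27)4p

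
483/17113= 483/17113 = 0.03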